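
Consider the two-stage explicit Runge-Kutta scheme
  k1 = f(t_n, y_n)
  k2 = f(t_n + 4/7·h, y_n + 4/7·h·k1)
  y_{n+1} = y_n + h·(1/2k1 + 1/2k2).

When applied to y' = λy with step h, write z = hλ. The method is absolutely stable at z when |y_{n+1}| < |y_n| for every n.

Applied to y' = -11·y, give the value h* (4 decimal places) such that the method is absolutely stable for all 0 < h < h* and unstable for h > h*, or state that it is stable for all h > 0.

Test eqn y'=λy, z=hλ:
  k1=λy_n ⇒ h·k1=z·y_n;  k2=λ(1+4/7z)y_n ⇒ h·k2=z(1+4/7z)y_n
  y_{n+1}/y_n = 1 + 1/2z + 1/2z(1+4/7z) = 1 + z + 2/7z²
  so R(z) = 1 + z + 2/7z².

Find x<0 with |R(x)|<1.
x=-1.69: |R|=0.1260
R=1: x+2/7x²=0 ⇒ x=−7/2=-3.5000; min R=1−1/(4·2/7)=0.1250>−1
Confirm numerically:
  x=-2.814: |R|=0.44846 <1
  x=-2.468: |R|=0.27229 <1
  x=-2.400: |R|=0.24571 <1
  x=-2.351: |R|=0.22820 <1
  x=-3.919: |R|=1.46916 >1
  x=-3.804: |R|=1.33040 >1
  x=-3.525: |R|=1.02518 >1
So |R|<1 on (-3.5000, 0).

(-3.5000,0); λ=-11 ⇒ h* = (7/2)/11 = 0.3182.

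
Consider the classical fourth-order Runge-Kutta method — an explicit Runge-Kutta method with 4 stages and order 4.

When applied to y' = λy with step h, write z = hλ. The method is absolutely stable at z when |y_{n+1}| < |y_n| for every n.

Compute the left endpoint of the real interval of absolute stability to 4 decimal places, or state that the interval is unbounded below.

Test eqn y'=λy, z=hλ:
  order 4, 4-stage ⇒ R(z)=1+z+z^2/2+z^3/6+z^4/24
  (e.g. R(-0.64)=0.52810, |R|=0.52810)

Solve |R(x)|<1 on ℝ⁻.
x=-0.64: |R|=0.5281
|R(-2.54)|=0.6889 |R(-2.07)|=0.3592 |R(-1.58)|=0.2705
Bisect:
  x_lo=-3.4691 |R|=2.6246  x_hi=-0.3923 |R|=0.6755
  mid=-1.93071 |R|=0.31258 →hi
  mid=-2.69989 |R|=0.87870 →hi
  mid=-3.08449 |R|=1.55310 →lo
  mid=-2.89219 |R|=1.17350 →lo
  mid=-2.79604 |R|=1.01633 →lo
  mid=-2.74797 |R|=0.94517 →hi
  mid=-2.77200 |R|=0.98015 →hi
  ...
  [-2.78534,-2.78515] ⇒ x*=-2.7853
Interval (-2.7853, 0).

left endpoint -2.7853.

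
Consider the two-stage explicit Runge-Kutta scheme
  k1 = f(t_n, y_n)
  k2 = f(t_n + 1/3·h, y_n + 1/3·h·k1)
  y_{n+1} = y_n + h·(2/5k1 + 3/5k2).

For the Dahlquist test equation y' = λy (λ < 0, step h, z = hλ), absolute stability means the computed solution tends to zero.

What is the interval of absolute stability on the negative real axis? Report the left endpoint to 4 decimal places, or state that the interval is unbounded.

With y'=λy (z=hλ):
  k1=λy_n ⇒ h·k1=z·y_n;  k2=λ(1+1/3z)y_n ⇒ h·k2=z(1+1/3z)y_n
  y_{n+1}/y_n = 1 + 2/5z + 3/5z(1+1/3z) = 1 + z + 1/5z²
  so R(z) = 1 + z + 1/5z².

Boundary: |R(x)|=1, x<0.
x=-1.58: |R|=0.0807
R=1: x+1/5x²=0 ⇒ x=−5=-5.0000; min R=1−1/(4·1/5)=-0.2500>−1
Confirm numerically:
  x=-3.609: |R|=0.00402 <1
  x=-3.477: |R|=0.05909 <1
  x=-3.250: |R|=0.13750 <1
  x=-2.531: |R|=0.24981 <1
  x=-5.599: |R|=1.67076 >1
  x=-5.340: |R|=1.36312 >1
So |R|<1 on (-5.0000, 0).

z∈(-5.0000,0).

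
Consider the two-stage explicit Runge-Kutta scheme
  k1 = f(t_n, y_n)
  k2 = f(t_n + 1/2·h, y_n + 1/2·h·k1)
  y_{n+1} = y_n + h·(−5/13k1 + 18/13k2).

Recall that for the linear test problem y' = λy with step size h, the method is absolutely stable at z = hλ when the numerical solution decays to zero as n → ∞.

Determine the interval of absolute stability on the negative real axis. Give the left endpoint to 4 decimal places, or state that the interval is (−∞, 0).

z∈(-1.4444,0).

Set f=λy, z=hλ:
  k1=λy_n ⇒ h·k1=z·y_n;  k2=λ(1+1/2z)y_n ⇒ h·k2=z(1+1/2z)y_n
  y_{n+1}/y_n = 1 − 5/13z + 18/13z(1+1/2z) = 1 + z + 9/13z²
  ⇒ R(z) = 1 + z + 9/13z².

Need |R(x)|<1, x<0.
x=-1.79: |R|=1.4282
R=1: x+9/13x²=0 ⇒ x=−13/9=-1.4444; min R=1−1/(4·9/13)=0.6389>−1
Confirm numerically:
  x=-1.406: |R|=0.96258 <1
  x=-1.181: |R|=0.78460 <1
  x=-1.142: |R|=0.76088 <1
  x=-0.808: |R|=0.64398 <1
  x=-2.001: |R|=1.77100 >1
  x=-1.809: |R|=1.45656 >1
  x=-1.582: |R|=1.15066 >1
Interval (-1.4444, 0).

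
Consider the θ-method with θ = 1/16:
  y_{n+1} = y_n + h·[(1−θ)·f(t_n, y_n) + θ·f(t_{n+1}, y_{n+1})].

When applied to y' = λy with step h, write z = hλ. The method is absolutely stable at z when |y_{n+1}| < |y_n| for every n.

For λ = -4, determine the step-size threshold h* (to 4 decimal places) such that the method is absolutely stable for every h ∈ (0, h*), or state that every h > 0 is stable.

(-2.2857,0); λ=-4 ⇒ h* = (16/7)/4 = 0.5714.

With y'=λy (z=hλ):
  y_{n+1} = y_n + z·[15/16·y_n + 1/16·y_{n+1}] ⇒ (1 − 1/16z)y_{n+1} = (1 + 15/16z)y_n
  R(z) = (1 + 15/16z)/(1 − 1/16z).

Find x<0 with |R(x)|<1.
x=-0.78: |R|=0.2563
R=−1: 1+15/16x = −1+1/16x ⇒ -7/8x=2 ⇒ x=2/(-7/8)=-2.2857
Confirm numerically:
  x=-2.071: |R|=0.83366 <1
  x=-1.986: |R|=0.76671 <1
  x=-1.795: |R|=0.61394 <1
  x=-1.481: |R|=0.35553 <1
  x=-2.781: |R|=1.36920 >1
  x=-2.518: |R|=1.17561 >1
Interval (-2.2857, 0).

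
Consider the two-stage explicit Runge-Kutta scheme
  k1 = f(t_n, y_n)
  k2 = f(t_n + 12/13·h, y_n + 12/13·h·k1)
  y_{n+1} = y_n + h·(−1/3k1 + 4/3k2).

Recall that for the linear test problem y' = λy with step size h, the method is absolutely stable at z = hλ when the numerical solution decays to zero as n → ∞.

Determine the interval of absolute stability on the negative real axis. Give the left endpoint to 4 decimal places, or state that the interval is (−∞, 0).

z∈(-0.8125,0).

Test eqn y'=λy, z=hλ:
  k1=λy_n ⇒ h·k1=z·y_n;  k2=λ(1+12/13z)y_n ⇒ h·k2=z(1+12/13z)y_n
  y_{n+1}/y_n = 1 − 1/3z + 4/3z(1+12/13z) = 1 + z + 16/13z²
  so R(z) = 1 + z + 16/13z².

Find x<0 with |R(x)|<1.
x=-0.49: |R|=0.8055
R=1: x+16/13x²=0 ⇒ x=−13/16=-0.8125; min R=1−1/(4·16/13)=0.7969>−1
Confirm numerically:
  x=-0.584: |R|=0.83576 <1
  x=-0.532: |R|=0.81634 <1
  x=-0.519: |R|=0.81252 <1
  x=-0.466: |R|=0.80127 <1
  x=-1.172: |R|=1.51856 >1
  x=-0.835: |R|=1.02312 >1
Stable set (-0.8125, 0).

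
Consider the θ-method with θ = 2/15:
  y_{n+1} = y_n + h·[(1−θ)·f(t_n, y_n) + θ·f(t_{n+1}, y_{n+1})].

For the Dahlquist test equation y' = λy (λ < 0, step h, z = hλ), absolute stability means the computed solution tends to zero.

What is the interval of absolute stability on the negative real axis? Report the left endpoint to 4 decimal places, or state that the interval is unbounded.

z∈(-2.7273,0).

Test eqn y'=λy, z=hλ:
  y_{n+1} = y_n + z·[13/15·y_n + 2/15·y_{n+1}] ⇒ (1 − 2/15z)y_{n+1} = (1 + 13/15z)y_n
  R(z) = (1 + 13/15z)/(1 − 2/15z).

Find x<0 with |R(x)|<1.
x=-0.61: |R|=0.4359
R=−1: 1+13/15x = −1+2/15x ⇒ -11/15x=2 ⇒ x=2/(-11/15)=-2.7273
Confirm numerically:
  x=-2.236: |R|=0.72247 <1
  x=-2.206: |R|=0.70462 <1
  x=-1.184: |R|=0.02257 <1
  x=-3.226: |R|=1.25573 >1
  x=-3.024: |R|=1.15507 >1
  x=-3.021: |R|=1.15355 >1
Stable set (-2.7273, 0).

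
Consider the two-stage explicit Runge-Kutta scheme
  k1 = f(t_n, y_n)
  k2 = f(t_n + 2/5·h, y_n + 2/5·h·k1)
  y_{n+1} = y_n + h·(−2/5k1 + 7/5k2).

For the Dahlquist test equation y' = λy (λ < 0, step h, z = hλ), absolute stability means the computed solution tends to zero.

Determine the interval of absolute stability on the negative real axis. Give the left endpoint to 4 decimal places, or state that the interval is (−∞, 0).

z∈(-1.7857,0).

Test eqn y'=λy, z=hλ:
  k1=λy_n ⇒ h·k1=z·y_n;  k2=λ(1+2/5z)y_n ⇒ h·k2=z(1+2/5z)y_n
  y_{n+1}/y_n = 1 − 2/5z + 7/5z(1+2/5z) = 1 + z + 14/25z²
  R(z) = 1 + z + 14/25z².

Find x<0 with |R(x)|<1.
x=-0.57: |R|=0.6119
R=1: x+14/25x²=0 ⇒ x=−25/14=-1.7857; min R=1−1/(4·14/25)=0.5536>−1
Confirm numerically:
  x=-1.145: |R|=0.58917 <1
  x=-0.909: |R|=0.55372 <1
  x=-0.851: |R|=0.55455 <1
  x=-2.218: |R|=1.53693 >1
  x=-2.182: |R|=1.48423 >1
  x=-2.177: |R|=1.47702 >1
So |R|<1 on (-1.7857, 0).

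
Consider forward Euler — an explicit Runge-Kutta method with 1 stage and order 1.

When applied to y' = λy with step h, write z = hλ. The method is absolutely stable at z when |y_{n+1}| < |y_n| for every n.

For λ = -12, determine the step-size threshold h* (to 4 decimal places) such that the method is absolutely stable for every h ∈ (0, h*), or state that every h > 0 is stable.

(-2.0000,0); λ=-12 ⇒ h* = 0.1667.

Set f=λy, z=hλ:
  order 1, 1-stage ⇒ R(z)=1+z
  (e.g. R(-0.65)=0.35000, |R|=0.35000)

Find x<0 with |R(x)|<1.
x=-0.65: |R|=0.3500
|R(-1.97)|=0.9700 |R(-1.46)|=0.4600 |R(-1.02)|=0.0200
Bisect:
  x_lo=-2.5634 |R|=1.5634  x_hi=-0.1762 |R|=0.8238
  mid=-1.36980 |R|=0.36980 →hi
  mid=-1.96658 |R|=0.96658 →hi
  mid=-2.26498 |R|=1.26498 →lo
  mid=-2.11578 |R|=1.11578 →lo
  mid=-2.04118 |R|=1.04118 →lo
  mid=-2.00388 |R|=1.00388 →lo
  mid=-1.98523 |R|=0.98523 →hi
  mid=-1.99456 |R|=0.99456 →hi
  mid=-1.99922 |R|=0.99922 →hi
  mid=-2.00155 |R|=1.00155 →lo
  ...
  [-2.00010,-1.99995] ⇒ x*=-2.0000
Stable set (-2.0000, 0).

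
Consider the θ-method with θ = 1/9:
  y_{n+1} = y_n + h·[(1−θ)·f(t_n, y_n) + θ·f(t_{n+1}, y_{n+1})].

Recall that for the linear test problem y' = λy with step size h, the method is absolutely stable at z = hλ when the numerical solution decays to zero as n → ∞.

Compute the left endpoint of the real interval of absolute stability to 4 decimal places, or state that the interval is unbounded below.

left endpoint -2.5714.

On y'=λy, z=hλ:
  y_{n+1} = y_n + z·[8/9·y_n + 1/9·y_{n+1}] ⇒ (1 − 1/9z)y_{n+1} = (1 + 8/9z)y_n
  ⇒ R(z) = (1 + 8/9z)/(1 − 1/9z).

Need |R(x)|<1, x<0.
x=-1.25: |R|=0.0976
R=−1: 1+8/9x = −1+1/9x ⇒ -7/9x=2 ⇒ x=2/(-7/9)=-2.5714
Confirm numerically:
  x=-1.971: |R|=0.61690 <1
  x=-1.933: |R|=0.59124 <1
  x=-1.668: |R|=0.40720 <1
  x=-1.238: |R|=0.08830 <1
  x=-3.032: |R|=1.26795 >1
  x=-2.946: |R|=1.21949 >1
  x=-2.735: |R|=1.09757 >1
So |R|<1 on (-2.5714, 0).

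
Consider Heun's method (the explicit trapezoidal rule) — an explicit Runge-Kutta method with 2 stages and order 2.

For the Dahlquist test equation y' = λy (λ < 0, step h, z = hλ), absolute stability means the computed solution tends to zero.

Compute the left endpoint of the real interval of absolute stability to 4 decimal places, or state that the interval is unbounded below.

left endpoint -2.0000.

With y'=λy (z=hλ):
  order 2, 2-stage ⇒ R(z)=1+z+z^2/2
  (e.g. R(-0.45)=0.65125, |R|=0.65125)

Need |R(x)|<1, x<0.
x=-0.45: |R|=0.6512
|R(-2.22)|=1.2442 |R(-2.21)|=1.2320 |R(-0.72)|=0.5392
Bisect:
  x_lo=-2.7284 |R|=1.9936  x_hi=-0.2018 |R|=0.8186
  mid=-1.46508 |R|=0.60815 →hi
  mid=-2.09671 |R|=1.10139 →lo
  mid=-1.78090 |R|=0.80490 →hi
  mid=-1.93881 |R|=0.94068 →hi
  mid=-2.01776 |R|=1.01792 →lo
  mid=-1.97828 |R|=0.97852 →hi
  mid=-1.99802 |R|=0.99802 →hi
  ...
  [-2.00003,-1.99987] ⇒ x*=-2.0000
Stable set (-2.0000, 0).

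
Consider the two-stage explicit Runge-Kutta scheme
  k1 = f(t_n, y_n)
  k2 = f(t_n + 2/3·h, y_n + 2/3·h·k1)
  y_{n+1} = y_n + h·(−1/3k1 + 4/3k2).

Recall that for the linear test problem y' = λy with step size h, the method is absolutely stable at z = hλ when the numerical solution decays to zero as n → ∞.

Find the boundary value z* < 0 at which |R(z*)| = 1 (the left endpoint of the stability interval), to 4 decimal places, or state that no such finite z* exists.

z* = -1.1250.

Test eqn y'=λy, z=hλ:
  k1=λy_n ⇒ h·k1=z·y_n;  k2=λ(1+2/3z)y_n ⇒ h·k2=z(1+2/3z)y_n
  y_{n+1}/y_n = 1 − 1/3z + 4/3z(1+2/3z) = 1 + z + 8/9z²
  ⇒ R(z) = 1 + z + 8/9z².

Need |R(x)|<1, x<0.
x=-0.39: |R|=0.7452
R=1: x+8/9x²=0 ⇒ x=−9/8=-1.1250; min R=1−1/(4·8/9)=0.7188>−1
Confirm numerically:
  x=-1.086: |R|=0.96235 <1
  x=-1.022: |R|=0.90643 <1
  x=-0.974: |R|=0.86927 <1
  x=-1.633: |R|=1.73739 >1
  x=-1.428: |R|=1.38461 >1
Stable set (-1.1250, 0).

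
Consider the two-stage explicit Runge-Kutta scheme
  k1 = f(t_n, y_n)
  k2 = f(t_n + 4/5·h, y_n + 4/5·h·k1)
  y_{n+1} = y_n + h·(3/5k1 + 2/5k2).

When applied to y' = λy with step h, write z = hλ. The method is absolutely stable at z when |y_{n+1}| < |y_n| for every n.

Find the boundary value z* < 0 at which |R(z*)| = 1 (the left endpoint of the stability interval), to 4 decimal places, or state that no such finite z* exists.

z* = -3.1250.

With y'=λy (z=hλ):
  k1=λy_n ⇒ h·k1=z·y_n;  k2=λ(1+4/5z)y_n ⇒ h·k2=z(1+4/5z)y_n
  y_{n+1}/y_n = 1 + 3/5z + 2/5z(1+4/5z) = 1 + z + 8/25z²
  Hence R(z) = 1 + z + 8/25z².

Find x<0 with |R(x)|<1.
x=-1.23: |R|=0.2541
R=1: x+8/25x²=0 ⇒ x=−25/8=-3.1250; min R=1−1/(4·8/25)=0.2188>−1
Confirm numerically:
  x=-2.909: |R|=0.79893 <1
  x=-2.588: |R|=0.55528 <1
  x=-1.629: |R|=0.22017 <1
  x=-1.342: |R|=0.23431 <1
  x=-3.574: |R|=1.51351 >1
  x=-3.489: |R|=1.40640 >1
Interval (-3.1250, 0).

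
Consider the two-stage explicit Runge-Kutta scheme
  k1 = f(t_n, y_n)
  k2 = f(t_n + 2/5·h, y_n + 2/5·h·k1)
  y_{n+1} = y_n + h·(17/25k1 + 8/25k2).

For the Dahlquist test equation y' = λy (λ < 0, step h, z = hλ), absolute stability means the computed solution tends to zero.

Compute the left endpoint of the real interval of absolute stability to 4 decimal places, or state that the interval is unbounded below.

z* = -7.8125.

With y'=λy (z=hλ):
  k1=λy_n ⇒ h·k1=z·y_n;  k2=λ(1+2/5z)y_n ⇒ h·k2=z(1+2/5z)y_n
  y_{n+1}/y_n = 1 + 17/25z + 8/25z(1+2/5z) = 1 + z + 16/125z²
  so R(z) = 1 + z + 16/125z².

Need |R(x)|<1, x<0.
x=-0.92: |R|=0.1883
R=1: x+16/125x²=0 ⇒ x=−125/16=-7.8125; min R=1−1/(4·16/125)=-0.9531>−1
Confirm numerically:
  x=-6.520: |R|=0.07867 <1
  x=-6.065: |R|=0.35662 <1
  x=-4.215: |R|=0.94092 <1
  x=-3.247: |R|=0.89749 <1
  x=-8.153: |R|=1.35534 >1
  x=-8.065: |R|=1.26066 >1
  x=-7.943: |R|=1.13268 >1
Interval (-7.8125, 0).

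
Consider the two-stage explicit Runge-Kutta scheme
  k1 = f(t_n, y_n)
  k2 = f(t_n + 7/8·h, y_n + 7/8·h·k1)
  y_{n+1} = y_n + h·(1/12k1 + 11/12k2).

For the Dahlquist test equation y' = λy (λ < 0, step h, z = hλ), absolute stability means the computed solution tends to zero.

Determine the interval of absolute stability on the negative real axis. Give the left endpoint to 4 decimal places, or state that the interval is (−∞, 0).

On y'=λy, z=hλ:
  k1=λy_n ⇒ h·k1=z·y_n;  k2=λ(1+7/8z)y_n ⇒ h·k2=z(1+7/8z)y_n
  y_{n+1}/y_n = 1 + 1/12z + 11/12z(1+7/8z) = 1 + z + 77/96z²
  Hence R(z) = 1 + z + 77/96z².

Need |R(x)|<1, x<0.
x=-1.37: |R|=1.1354
R=1: x+77/96x²=0 ⇒ x=−96/77=-1.2468; min R=1−1/(4·77/96)=0.6883>−1
Confirm numerically:
  x=-1.176: |R|=0.93326 <1
  x=-0.819: |R|=0.71901 <1
  x=-0.609: |R|=0.68848 <1
  x=-1.613: |R|=1.47384 >1
  x=-1.587: |R|=1.43310 >1
  x=-1.441: |R|=1.22451 >1
Interval (-1.2468, 0).

z∈(-1.2468,0).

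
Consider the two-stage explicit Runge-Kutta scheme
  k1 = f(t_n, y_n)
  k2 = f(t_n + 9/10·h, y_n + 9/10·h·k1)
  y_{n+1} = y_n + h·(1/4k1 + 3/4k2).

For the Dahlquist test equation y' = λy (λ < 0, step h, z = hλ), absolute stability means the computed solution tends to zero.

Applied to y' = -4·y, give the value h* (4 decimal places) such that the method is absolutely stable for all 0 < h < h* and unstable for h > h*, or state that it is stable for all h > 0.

(-1.4815,0); λ=-4 ⇒ h* = (40/27)/4 = 0.3704.

With y'=λy (z=hλ):
  k1=λy_n ⇒ h·k1=z·y_n;  k2=λ(1+9/10z)y_n ⇒ h·k2=z(1+9/10z)y_n
  y_{n+1}/y_n = 1 + 1/4z + 3/4z(1+9/10z) = 1 + z + 27/40z²
  ⇒ R(z) = 1 + z + 27/40z².

Boundary: |R(x)|=1, x<0.
x=-1.17: |R|=0.7540
R=1: x+27/40x²=0 ⇒ x=−40/27=-1.4815; min R=1−1/(4·27/40)=0.6296>−1
Confirm numerically:
  x=-1.395: |R|=0.91857 <1
  x=-0.949: |R|=0.65891 <1
  x=-0.814: |R|=0.63325 <1
  x=-1.898: |R|=1.53362 >1
  x=-1.679: |R|=1.22385 >1
Interval (-1.4815, 0).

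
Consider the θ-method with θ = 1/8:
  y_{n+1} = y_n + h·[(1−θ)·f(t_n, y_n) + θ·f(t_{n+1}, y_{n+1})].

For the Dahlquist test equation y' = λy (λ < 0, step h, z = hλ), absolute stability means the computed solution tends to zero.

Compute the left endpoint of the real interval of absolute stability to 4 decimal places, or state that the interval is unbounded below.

z* = -2.6667.

Set f=λy, z=hλ:
  y_{n+1} = y_n + z·[7/8·y_n + 1/8·y_{n+1}] ⇒ (1 − 1/8z)y_{n+1} = (1 + 7/8z)y_n
  so R(z) = (1 + 7/8z)/(1 − 1/8z).

Find x<0 with |R(x)|<1.
x=-1.57: |R|=0.3124
R=−1: 1+7/8x = −1+1/8x ⇒ -3/4x=2 ⇒ x=2/(-3/4)=-2.6667
Confirm numerically:
  x=-2.409: |R|=0.85147 <1
  x=-2.183: |R|=0.71502 <1
  x=-1.086: |R|=0.04380 <1
  x=-2.969: |R|=1.16538 >1
  x=-2.796: |R|=1.07188 >1
  x=-2.744: |R|=1.04319 >1
So |R|<1 on (-2.6667, 0).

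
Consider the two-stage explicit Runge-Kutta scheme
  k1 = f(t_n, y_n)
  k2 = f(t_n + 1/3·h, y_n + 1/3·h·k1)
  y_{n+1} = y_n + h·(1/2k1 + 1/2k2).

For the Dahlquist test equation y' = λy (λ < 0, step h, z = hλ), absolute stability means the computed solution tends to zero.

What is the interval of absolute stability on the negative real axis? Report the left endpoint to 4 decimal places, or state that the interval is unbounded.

With y'=λy (z=hλ):
  k1=λy_n ⇒ h·k1=z·y_n;  k2=λ(1+1/3z)y_n ⇒ h·k2=z(1+1/3z)y_n
  y_{n+1}/y_n = 1 + 1/2z + 1/2z(1+1/3z) = 1 + z + 1/6z²
  ⇒ R(z) = 1 + z + 1/6z².

Find x<0 with |R(x)|<1.
x=-1.42: |R|=0.0839
R=1: x+1/6x²=0 ⇒ x=−6=-6.0000; min R=1−1/(4·1/6)=-0.5000>−1
Confirm numerically:
  x=-4.580: |R|=0.08393 <1
  x=-4.202: |R|=0.25920 <1
  x=-4.043: |R|=0.31869 <1
  x=-6.472: |R|=1.50913 >1
  x=-6.390: |R|=1.41535 >1
  x=-6.170: |R|=1.17482 >1
Interval (-6.0000, 0).

(-6.0000, 0).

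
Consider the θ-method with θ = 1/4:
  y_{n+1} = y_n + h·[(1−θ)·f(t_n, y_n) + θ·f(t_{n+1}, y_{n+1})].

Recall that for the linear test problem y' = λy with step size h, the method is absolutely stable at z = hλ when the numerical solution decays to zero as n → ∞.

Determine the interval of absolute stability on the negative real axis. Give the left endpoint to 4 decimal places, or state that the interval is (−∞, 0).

Set f=λy, z=hλ:
  y_{n+1} = y_n + z·[3/4·y_n + 1/4·y_{n+1}] ⇒ (1 − 1/4z)y_{n+1} = (1 + 3/4z)y_n
  ⇒ R(z) = (1 + 3/4z)/(1 − 1/4z).

Need |R(x)|<1, x<0.
x=-1.14: |R|=0.1128
R=−1: 1+3/4x = −1+1/4x ⇒ -1/2x=2 ⇒ x=2/(-1/2)=-4.0000
Confirm numerically:
  x=-3.218: |R|=0.78332 <1
  x=-2.867: |R|=0.67002 <1
  x=-2.597: |R|=0.57466 <1
  x=-1.810: |R|=0.24613 <1
  x=-4.578: |R|=1.13476 >1
  x=-4.468: |R|=1.11053 >1
  x=-4.194: |R|=1.04735 >1
Stable set (-4.0000, 0).

z∈(-4.0000,0).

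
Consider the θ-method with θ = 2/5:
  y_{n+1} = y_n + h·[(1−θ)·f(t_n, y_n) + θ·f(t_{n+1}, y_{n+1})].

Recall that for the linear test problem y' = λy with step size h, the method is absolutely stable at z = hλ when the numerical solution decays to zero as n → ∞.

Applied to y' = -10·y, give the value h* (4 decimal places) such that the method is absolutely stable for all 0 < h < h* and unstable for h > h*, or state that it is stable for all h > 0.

(-10.0000,0); λ=-10 ⇒ h* = (10)/10 = 1.0000.

Set f=λy, z=hλ:
  y_{n+1} = y_n + z·[3/5·y_n + 2/5·y_{n+1}] ⇒ (1 − 2/5z)y_{n+1} = (1 + 3/5z)y_n
  ⇒ R(z) = (1 + 3/5z)/(1 − 2/5z).

Boundary: |R(x)|=1, x<0.
x=-0.63: |R|=0.4968
R=−1: 1+3/5x = −1+2/5x ⇒ -1/5x=2 ⇒ x=2/(-1/5)=-10.0000
Confirm numerically:
  x=-6.630: |R|=0.81544 <1
  x=-6.204: |R|=0.78194 <1
  x=-5.533: |R|=0.72196 <1
  x=-4.764: |R|=0.63959 <1
  x=-10.554: |R|=1.02122 >1
  x=-10.153: |R|=1.00605 >1
So |R|<1 on (-10.0000, 0).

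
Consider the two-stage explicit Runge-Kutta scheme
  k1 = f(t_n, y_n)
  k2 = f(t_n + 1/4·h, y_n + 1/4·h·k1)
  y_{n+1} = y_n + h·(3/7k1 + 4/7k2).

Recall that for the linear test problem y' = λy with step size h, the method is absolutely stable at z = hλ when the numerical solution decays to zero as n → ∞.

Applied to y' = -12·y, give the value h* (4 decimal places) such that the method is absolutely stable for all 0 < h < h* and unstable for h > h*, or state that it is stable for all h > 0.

(-7.0000,0); λ=-12 ⇒ h* = (7)/12 = 0.5833.

Set f=λy, z=hλ:
  k1=λy_n ⇒ h·k1=z·y_n;  k2=λ(1+1/4z)y_n ⇒ h·k2=z(1+1/4z)y_n
  y_{n+1}/y_n = 1 + 3/7z + 4/7z(1+1/4z) = 1 + z + 1/7z²
  Hence R(z) = 1 + z + 1/7z².

Need |R(x)|<1, x<0.
x=-1.48: |R|=0.1671
R=1: x+1/7x²=0 ⇒ x=−7=-7.0000; min R=1−1/(4·1/7)=-0.7500>−1
Confirm numerically:
  x=-6.436: |R|=0.48144 <1
  x=-6.268: |R|=0.34455 <1
  x=-3.843: |R|=0.73319 <1
  x=-7.318: |R|=1.33245 >1
  x=-7.179: |R|=1.18358 >1
  x=-7.023: |R|=1.02308 >1
Interval (-7.0000, 0).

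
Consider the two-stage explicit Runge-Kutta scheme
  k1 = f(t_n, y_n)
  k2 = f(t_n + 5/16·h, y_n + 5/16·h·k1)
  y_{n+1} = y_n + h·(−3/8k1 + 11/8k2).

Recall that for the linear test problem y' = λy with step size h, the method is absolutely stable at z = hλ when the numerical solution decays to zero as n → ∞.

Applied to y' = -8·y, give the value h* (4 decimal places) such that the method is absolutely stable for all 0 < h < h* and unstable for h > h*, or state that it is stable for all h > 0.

With y'=λy (z=hλ):
  k1=λy_n ⇒ h·k1=z·y_n;  k2=λ(1+5/16z)y_n ⇒ h·k2=z(1+5/16z)y_n
  y_{n+1}/y_n = 1 − 3/8z + 11/8z(1+5/16z) = 1 + z + 55/128z²
  ⇒ R(z) = 1 + z + 55/128z².

Solve |R(x)|<1 on ℝ⁻.
x=-1.29: |R|=0.4250
R=1: x+55/128x²=0 ⇒ x=−128/55=-2.3273; min R=1−1/(4·55/128)=0.4182>−1
Confirm numerically:
  x=-2.037: |R|=0.74593 <1
  x=-1.587: |R|=0.49520 <1
  x=-1.342: |R|=0.43185 <1
  x=-1.223: |R|=0.41970 <1
  x=-2.811: |R|=1.58427 >1
  x=-2.709: |R|=1.44434 >1
So |R|<1 on (-2.3273, 0).

(-2.3273,0); λ=-8 ⇒ h* = (128/55)/8 = 0.2909.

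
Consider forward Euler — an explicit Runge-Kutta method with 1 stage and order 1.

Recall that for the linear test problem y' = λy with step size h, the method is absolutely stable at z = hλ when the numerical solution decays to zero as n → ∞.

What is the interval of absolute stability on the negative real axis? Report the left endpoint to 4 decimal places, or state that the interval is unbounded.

(-2.0000, 0).

On y'=λy, z=hλ:
  order 1, 1-stage ⇒ R(z)=1+z
  (e.g. R(-0.66)=0.34000, |R|=0.34000)

Need |R(x)|<1, x<0.
x=-0.66: |R|=0.3400
|R(-1.27)|=0.2700 |R(-1.15)|=0.1500 |R(-0.78)|=0.2200
Bisect:
  x_lo=-2.7797 |R|=1.7797  x_hi=-0.0703 |R|=0.9297
  mid=-1.42499 |R|=0.42499 →hi
  mid=-2.10234 |R|=1.10234 →lo
  mid=-1.76367 |R|=0.76367 →hi
  mid=-1.93301 |R|=0.93301 →hi
  mid=-2.01768 |R|=1.01768 →lo
  mid=-1.97534 |R|=0.97534 →hi
  mid=-1.99651 |R|=0.99651 →hi
  mid=-2.00709 |R|=1.00709 →lo
  ...
  [-2.00015,-1.99998] ⇒ x*=-2.0000
Stable set (-2.0000, 0).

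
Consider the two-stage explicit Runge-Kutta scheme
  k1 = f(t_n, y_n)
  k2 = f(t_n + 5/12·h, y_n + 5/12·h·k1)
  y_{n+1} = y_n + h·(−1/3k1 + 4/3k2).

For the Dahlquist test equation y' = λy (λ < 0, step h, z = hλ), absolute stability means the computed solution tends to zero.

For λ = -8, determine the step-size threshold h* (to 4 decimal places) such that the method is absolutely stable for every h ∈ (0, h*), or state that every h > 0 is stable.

Set f=λy, z=hλ:
  k1=λy_n ⇒ h·k1=z·y_n;  k2=λ(1+5/12z)y_n ⇒ h·k2=z(1+5/12z)y_n
  y_{n+1}/y_n = 1 − 1/3z + 4/3z(1+5/12z) = 1 + z + 5/9z²
  R(z) = 1 + z + 5/9z².

Find x<0 with |R(x)|<1.
x=-1.06: |R|=0.5642
R=1: x+5/9x²=0 ⇒ x=−9/5=-1.8000; min R=1−1/(4·5/9)=0.5500>−1
Confirm numerically:
  x=-1.712: |R|=0.91630 <1
  x=-1.481: |R|=0.73753 <1
  x=-1.210: |R|=0.60339 <1
  x=-1.199: |R|=0.59967 <1
  x=-2.174: |R|=1.45171 >1
  x=-2.061: |R|=1.29885 >1
Stable set (-1.8000, 0).

(-1.8000,0); λ=-8 ⇒ h* = (9/5)/8 = 0.2250.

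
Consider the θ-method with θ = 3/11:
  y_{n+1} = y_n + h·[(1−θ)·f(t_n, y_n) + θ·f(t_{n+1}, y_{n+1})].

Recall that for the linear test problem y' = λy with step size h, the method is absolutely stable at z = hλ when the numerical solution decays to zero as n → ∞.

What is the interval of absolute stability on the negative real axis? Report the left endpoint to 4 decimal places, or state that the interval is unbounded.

Set f=λy, z=hλ:
  y_{n+1} = y_n + z·[8/11·y_n + 3/11·y_{n+1}] ⇒ (1 − 3/11z)y_{n+1} = (1 + 8/11z)y_n
  Hence R(z) = (1 + 8/11z)/(1 − 3/11z).

Need |R(x)|<1, x<0.
x=-0.5: |R|=0.5600
R=−1: 1+8/11x = −1+3/11x ⇒ -5/11x=2 ⇒ x=2/(-5/11)=-4.4000
Confirm numerically:
  x=-4.106: |R|=0.93696 <1
  x=-4.064: |R|=0.92756 <1
  x=-3.091: |R|=0.67716 <1
  x=-4.943: |R|=1.10511 >1
  x=-4.833: |R|=1.08491 >1
  x=-4.729: |R|=1.06531 >1
So |R|<1 on (-4.4000, 0).

z∈(-4.4000,0).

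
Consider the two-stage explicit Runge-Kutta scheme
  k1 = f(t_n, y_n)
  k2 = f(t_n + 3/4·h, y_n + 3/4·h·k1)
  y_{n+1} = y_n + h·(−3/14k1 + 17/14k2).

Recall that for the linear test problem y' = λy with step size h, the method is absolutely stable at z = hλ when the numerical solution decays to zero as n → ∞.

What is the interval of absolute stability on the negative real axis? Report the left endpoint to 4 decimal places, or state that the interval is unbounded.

(-1.0980, 0).

On y'=λy, z=hλ:
  k1=λy_n ⇒ h·k1=z·y_n;  k2=λ(1+3/4z)y_n ⇒ h·k2=z(1+3/4z)y_n
  y_{n+1}/y_n = 1 − 3/14z + 17/14z(1+3/4z) = 1 + z + 51/56z²
  ⇒ R(z) = 1 + z + 51/56z².

Boundary: |R(x)|=1, x<0.
x=-1.59: |R|=1.7124
R=1: x+51/56x²=0 ⇒ x=−56/51=-1.0980; min R=1−1/(4·51/56)=0.7255>−1
Confirm numerically:
  x=-0.813: |R|=0.78895 <1
  x=-0.664: |R|=0.73753 <1
  x=-0.483: |R|=0.72946 <1
  x=-1.574: |R|=1.68227 >1
  x=-1.557: |R|=1.65080 >1
  x=-1.490: |R|=1.53188 >1
So |R|<1 on (-1.0980, 0).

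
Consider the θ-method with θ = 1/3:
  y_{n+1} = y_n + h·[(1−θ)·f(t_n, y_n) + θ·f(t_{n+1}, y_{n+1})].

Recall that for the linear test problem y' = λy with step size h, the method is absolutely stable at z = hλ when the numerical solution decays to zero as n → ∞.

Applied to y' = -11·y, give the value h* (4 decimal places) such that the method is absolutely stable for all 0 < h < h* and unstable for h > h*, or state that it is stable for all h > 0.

(-6.0000,0); λ=-11 ⇒ h* = (6)/11 = 0.5455.

Set f=λy, z=hλ:
  y_{n+1} = y_n + z·[2/3·y_n + 1/3·y_{n+1}] ⇒ (1 − 1/3z)y_{n+1} = (1 + 2/3z)y_n
  ⇒ R(z) = (1 + 2/3z)/(1 − 1/3z).

Boundary: |R(x)|=1, x<0.
x=-1: |R|=0.2500
R=−1: 1+2/3x = −1+1/3x ⇒ -1/3x=2 ⇒ x=2/(-1/3)=-6.0000
Confirm numerically:
  x=-4.307: |R|=0.76830 <1
  x=-3.834: |R|=0.68306 <1
  x=-3.606: |R|=0.63760 <1
  x=-3.183: |R|=0.54440 <1
  x=-6.472: |R|=1.04983 >1
  x=-6.246: |R|=1.02661 >1
  x=-6.240: |R|=1.02597 >1
Stable set (-6.0000, 0).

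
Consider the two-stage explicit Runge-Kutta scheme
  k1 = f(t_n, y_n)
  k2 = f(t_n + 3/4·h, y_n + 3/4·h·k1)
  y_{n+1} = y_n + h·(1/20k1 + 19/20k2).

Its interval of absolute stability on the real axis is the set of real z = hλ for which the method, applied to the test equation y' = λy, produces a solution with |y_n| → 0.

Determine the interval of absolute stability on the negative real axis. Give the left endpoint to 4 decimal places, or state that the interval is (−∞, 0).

(-1.4035, 0).

Set f=λy, z=hλ:
  k1=λy_n ⇒ h·k1=z·y_n;  k2=λ(1+3/4z)y_n ⇒ h·k2=z(1+3/4z)y_n
  y_{n+1}/y_n = 1 + 1/20z + 19/20z(1+3/4z) = 1 + z + 57/80z²
  so R(z) = 1 + z + 57/80z².

Solve |R(x)|<1 on ℝ⁻.
x=-0.99: |R|=0.7083
R=1: x+57/80x²=0 ⇒ x=−80/57=-1.4035; min R=1−1/(4·57/80)=0.6491>−1
Confirm numerically:
  x=-0.840: |R|=0.66274 <1
  x=-0.689: |R|=0.64924 <1
  x=-0.623: |R|=0.65354 <1
  x=-1.701: |R|=1.36055 >1
  x=-1.573: |R|=1.18996 >1
Stable set (-1.4035, 0).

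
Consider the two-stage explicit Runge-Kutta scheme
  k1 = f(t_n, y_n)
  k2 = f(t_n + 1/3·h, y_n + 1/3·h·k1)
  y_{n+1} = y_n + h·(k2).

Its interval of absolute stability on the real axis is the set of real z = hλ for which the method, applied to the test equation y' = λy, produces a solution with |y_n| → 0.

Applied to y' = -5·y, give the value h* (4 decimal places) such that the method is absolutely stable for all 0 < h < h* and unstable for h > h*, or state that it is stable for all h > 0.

(-3.0000,0); λ=-5 ⇒ h* = (3)/5 = 0.6000.

Set f=λy, z=hλ:
  k1=λy_n ⇒ h·k1=z·y_n;  k2=λ(1+1/3z)y_n ⇒ h·k2=z(1+1/3z)y_n
  y_{n+1}/y_n = 1 + z(1+1/3z) = 1 + z + 1/3z²
  so R(z) = 1 + z + 1/3z².

Solve |R(x)|<1 on ℝ⁻.
x=-1.46: |R|=0.2505
R=1: x+1/3x²=0 ⇒ x=−3=-3.0000; min R=1−1/(4·1/3)=0.2500>−1
Confirm numerically:
  x=-2.206: |R|=0.41615 <1
  x=-1.850: |R|=0.29083 <1
  x=-1.846: |R|=0.28991 <1
  x=-3.318: |R|=1.35171 >1
  x=-3.202: |R|=1.21560 >1
  x=-3.076: |R|=1.07793 >1
So |R|<1 on (-3.0000, 0).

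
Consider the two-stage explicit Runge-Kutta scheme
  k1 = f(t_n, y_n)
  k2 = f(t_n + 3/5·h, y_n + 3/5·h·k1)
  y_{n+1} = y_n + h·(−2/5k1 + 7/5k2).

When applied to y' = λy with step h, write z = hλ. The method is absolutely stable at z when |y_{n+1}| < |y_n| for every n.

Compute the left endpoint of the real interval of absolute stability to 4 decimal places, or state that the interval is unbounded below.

left endpoint -1.1905.

Test eqn y'=λy, z=hλ:
  k1=λy_n ⇒ h·k1=z·y_n;  k2=λ(1+3/5z)y_n ⇒ h·k2=z(1+3/5z)y_n
  y_{n+1}/y_n = 1 − 2/5z + 7/5z(1+3/5z) = 1 + z + 21/25z²
  R(z) = 1 + z + 21/25z².

Boundary: |R(x)|=1, x<0.
x=-0.32: |R|=0.7660
R=1: x+21/25x²=0 ⇒ x=−25/21=-1.1905; min R=1−1/(4·21/25)=0.7024>−1
Confirm numerically:
  x=-1.149: |R|=0.95997 <1
  x=-0.999: |R|=0.83932 <1
  x=-0.551: |R|=0.70402 <1
  x=-1.679: |R|=1.68899 >1
  x=-1.608: |R|=1.56396 >1
  x=-1.550: |R|=1.46810 >1
So |R|<1 on (-1.1905, 0).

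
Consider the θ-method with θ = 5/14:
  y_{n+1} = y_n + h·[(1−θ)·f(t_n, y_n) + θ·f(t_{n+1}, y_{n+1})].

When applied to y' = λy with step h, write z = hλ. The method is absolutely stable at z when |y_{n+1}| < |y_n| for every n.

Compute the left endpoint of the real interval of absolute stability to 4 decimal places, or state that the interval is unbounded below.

z* = -7.0000.

Test eqn y'=λy, z=hλ:
  y_{n+1} = y_n + z·[9/14·y_n + 5/14·y_{n+1}] ⇒ (1 − 5/14z)y_{n+1} = (1 + 9/14z)y_n
  so R(z) = (1 + 9/14z)/(1 − 5/14z).

Find x<0 with |R(x)|<1.
x=-0.55: |R|=0.5403
R=−1: 1+9/14x = −1+5/14x ⇒ -2/7x=2 ⇒ x=2/(-2/7)=-7.0000
Confirm numerically:
  x=-4.174: |R|=0.67582 <1
  x=-3.962: |R|=0.64058 <1
  x=-3.239: |R|=0.50177 <1
  x=-7.284: |R|=1.02253 >1
  x=-7.221: |R|=1.01764 >1
Interval (-7.0000, 0).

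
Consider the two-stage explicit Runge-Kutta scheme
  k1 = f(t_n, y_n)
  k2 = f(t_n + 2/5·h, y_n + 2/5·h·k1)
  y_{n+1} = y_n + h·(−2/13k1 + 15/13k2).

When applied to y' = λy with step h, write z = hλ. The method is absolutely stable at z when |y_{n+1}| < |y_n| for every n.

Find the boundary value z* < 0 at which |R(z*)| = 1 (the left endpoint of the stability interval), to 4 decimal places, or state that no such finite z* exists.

left endpoint -2.1667.

Set f=λy, z=hλ:
  k1=λy_n ⇒ h·k1=z·y_n;  k2=λ(1+2/5z)y_n ⇒ h·k2=z(1+2/5z)y_n
  y_{n+1}/y_n = 1 − 2/13z + 15/13z(1+2/5z) = 1 + z + 6/13z²
  ⇒ R(z) = 1 + z + 6/13z².

Find x<0 with |R(x)|<1.
x=-1.64: |R|=0.6014
R=1: x+6/13x²=0 ⇒ x=−13/6=-2.1667; min R=1−1/(4·6/13)=0.4583>−1
Confirm numerically:
  x=-2.042: |R|=0.88251 <1
  x=-1.525: |R|=0.54837 <1
  x=-1.385: |R|=0.50033 <1
  x=-2.670: |R|=1.62026 >1
  x=-2.258: |R|=1.09518 >1
Stable set (-2.1667, 0).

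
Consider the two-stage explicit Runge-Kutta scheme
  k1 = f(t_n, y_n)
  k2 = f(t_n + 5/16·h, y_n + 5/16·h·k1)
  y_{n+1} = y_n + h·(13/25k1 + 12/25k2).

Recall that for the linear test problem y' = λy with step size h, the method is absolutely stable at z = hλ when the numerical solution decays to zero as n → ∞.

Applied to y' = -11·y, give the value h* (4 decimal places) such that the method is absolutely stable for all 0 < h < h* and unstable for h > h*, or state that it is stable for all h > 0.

(-6.6667,0); λ=-11 ⇒ h* = (20/3)/11 = 0.6061.

Set f=λy, z=hλ:
  k1=λy_n ⇒ h·k1=z·y_n;  k2=λ(1+5/16z)y_n ⇒ h·k2=z(1+5/16z)y_n
  y_{n+1}/y_n = 1 + 13/25z + 12/25z(1+5/16z) = 1 + z + 3/20z²
  ⇒ R(z) = 1 + z + 3/20z².

Solve |R(x)|<1 on ℝ⁻.
x=-0.85: |R|=0.2584
R=1: x+3/20x²=0 ⇒ x=−20/3=-6.6667; min R=1−1/(4·3/20)=-0.6667>−1
Confirm numerically:
  x=-6.593: |R|=0.92715 <1
  x=-6.517: |R|=0.85369 <1
  x=-3.212: |R|=0.66446 <1
  x=-7.191: |R|=1.56557 >1
  x=-7.168: |R|=1.53903 >1
  x=-6.874: |R|=1.21378 >1
Interval (-6.6667, 0).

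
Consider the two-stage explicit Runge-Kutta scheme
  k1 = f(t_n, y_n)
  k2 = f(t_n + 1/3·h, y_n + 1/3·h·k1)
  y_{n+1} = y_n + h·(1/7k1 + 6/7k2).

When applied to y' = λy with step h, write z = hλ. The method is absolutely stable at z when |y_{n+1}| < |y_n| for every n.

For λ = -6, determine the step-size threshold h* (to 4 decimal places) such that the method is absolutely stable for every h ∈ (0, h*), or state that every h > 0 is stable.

(-3.5000,0); λ=-6 ⇒ h* = (7/2)/6 = 0.5833.

With y'=λy (z=hλ):
  k1=λy_n ⇒ h·k1=z·y_n;  k2=λ(1+1/3z)y_n ⇒ h·k2=z(1+1/3z)y_n
  y_{n+1}/y_n = 1 + 1/7z + 6/7z(1+1/3z) = 1 + z + 2/7z²
  so R(z) = 1 + z + 2/7z².

Solve |R(x)|<1 on ℝ⁻.
x=-0.58: |R|=0.5161
R=1: x+2/7x²=0 ⇒ x=−7/2=-3.5000; min R=1−1/(4·2/7)=0.1250>−1
Confirm numerically:
  x=-3.348: |R|=0.85460 <1
  x=-2.221: |R|=0.18838 <1
  x=-1.698: |R|=0.12577 <1
  x=-3.985: |R|=1.55221 >1
  x=-3.604: |R|=1.10709 >1
So |R|<1 on (-3.5000, 0).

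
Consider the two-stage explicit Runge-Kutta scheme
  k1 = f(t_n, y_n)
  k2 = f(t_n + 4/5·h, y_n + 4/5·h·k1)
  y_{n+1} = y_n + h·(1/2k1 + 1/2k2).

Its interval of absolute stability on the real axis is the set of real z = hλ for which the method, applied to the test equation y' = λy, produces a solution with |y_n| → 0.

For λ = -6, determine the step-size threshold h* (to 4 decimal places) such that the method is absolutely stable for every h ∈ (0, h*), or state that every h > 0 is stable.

(-2.5000,0); λ=-6 ⇒ h* = (5/2)/6 = 0.4167.

On y'=λy, z=hλ:
  k1=λy_n ⇒ h·k1=z·y_n;  k2=λ(1+4/5z)y_n ⇒ h·k2=z(1+4/5z)y_n
  y_{n+1}/y_n = 1 + 1/2z + 1/2z(1+4/5z) = 1 + z + 2/5z²
  so R(z) = 1 + z + 2/5z².

Solve |R(x)|<1 on ℝ⁻.
x=-1.53: |R|=0.4064
R=1: x+2/5x²=0 ⇒ x=−5/2=-2.5000; min R=1−1/(4·2/5)=0.3750>−1
Confirm numerically:
  x=-2.390: |R|=0.89484 <1
  x=-2.291: |R|=0.80847 <1
  x=-1.571: |R|=0.41622 <1
  x=-1.357: |R|=0.37958 <1
  x=-2.829: |R|=1.37230 >1
  x=-2.779: |R|=1.31014 >1
So |R|<1 on (-2.5000, 0).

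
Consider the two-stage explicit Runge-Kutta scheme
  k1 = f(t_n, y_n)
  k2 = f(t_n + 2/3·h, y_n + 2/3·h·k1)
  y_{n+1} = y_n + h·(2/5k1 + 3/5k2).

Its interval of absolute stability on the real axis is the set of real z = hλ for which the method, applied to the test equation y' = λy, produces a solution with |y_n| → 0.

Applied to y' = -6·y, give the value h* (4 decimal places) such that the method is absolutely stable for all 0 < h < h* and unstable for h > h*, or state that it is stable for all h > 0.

(-2.5000,0); λ=-6 ⇒ h* = (5/2)/6 = 0.4167.

With y'=λy (z=hλ):
  k1=λy_n ⇒ h·k1=z·y_n;  k2=λ(1+2/3z)y_n ⇒ h·k2=z(1+2/3z)y_n
  y_{n+1}/y_n = 1 + 2/5z + 3/5z(1+2/3z) = 1 + z + 2/5z²
  so R(z) = 1 + z + 2/5z².

Solve |R(x)|<1 on ℝ⁻.
x=-0.52: |R|=0.5882
R=1: x+2/5x²=0 ⇒ x=−5/2=-2.5000; min R=1−1/(4·2/5)=0.3750>−1
Confirm numerically:
  x=-1.797: |R|=0.49468 <1
  x=-1.789: |R|=0.49121 <1
  x=-1.224: |R|=0.37527 <1
  x=-1.207: |R|=0.37574 <1
  x=-2.936: |R|=1.51204 >1
  x=-2.595: |R|=1.09861 >1
Interval (-2.5000, 0).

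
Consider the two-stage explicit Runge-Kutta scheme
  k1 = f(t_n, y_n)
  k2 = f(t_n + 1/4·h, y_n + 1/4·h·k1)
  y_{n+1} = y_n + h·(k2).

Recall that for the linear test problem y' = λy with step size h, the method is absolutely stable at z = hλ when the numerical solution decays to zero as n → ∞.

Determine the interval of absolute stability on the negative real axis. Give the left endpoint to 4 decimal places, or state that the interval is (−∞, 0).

Set f=λy, z=hλ:
  k1=λy_n ⇒ h·k1=z·y_n;  k2=λ(1+1/4z)y_n ⇒ h·k2=z(1+1/4z)y_n
  y_{n+1}/y_n = 1 + z(1+1/4z) = 1 + z + 1/4z²
  R(z) = 1 + z + 1/4z².

Need |R(x)|<1, x<0.
x=-0.44: |R|=0.6084
R=1: x+1/4x²=0 ⇒ x=−4=-4.0000; min R=1−1/(4·1/4)=0.0000>−1
Confirm numerically:
  x=-3.898: |R|=0.90060 <1
  x=-3.841: |R|=0.84732 <1
  x=-2.118: |R|=0.00348 <1
  x=-4.443: |R|=1.49206 >1
  x=-4.202: |R|=1.21220 >1
  x=-4.129: |R|=1.13316 >1
Stable set (-4.0000, 0).

(-4.0000, 0).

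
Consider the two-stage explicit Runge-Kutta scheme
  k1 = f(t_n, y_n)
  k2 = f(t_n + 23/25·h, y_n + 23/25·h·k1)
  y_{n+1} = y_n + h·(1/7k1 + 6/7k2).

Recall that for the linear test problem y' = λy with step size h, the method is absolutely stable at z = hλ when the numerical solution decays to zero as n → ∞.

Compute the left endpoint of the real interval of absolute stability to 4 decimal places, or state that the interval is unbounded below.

z* = -1.2681.

Test eqn y'=λy, z=hλ:
  k1=λy_n ⇒ h·k1=z·y_n;  k2=λ(1+23/25z)y_n ⇒ h·k2=z(1+23/25z)y_n
  y_{n+1}/y_n = 1 + 1/7z + 6/7z(1+23/25z) = 1 + z + 138/175z²
  ⇒ R(z) = 1 + z + 138/175z².

Need |R(x)|<1, x<0.
x=-1.61: |R|=1.4341
R=1: x+138/175x²=0 ⇒ x=−175/138=-1.2681; min R=1−1/(4·138/175)=0.6830>−1
Confirm numerically:
  x=-1.184: |R|=0.92146 <1
  x=-1.183: |R|=0.92060 <1
  x=-1.092: |R|=0.84834 <1
  x=-1.061: |R|=0.82671 <1
  x=-1.843: |R|=1.83550 >1
  x=-1.840: |R|=1.82979 >1
  x=-1.826: |R|=1.80331 >1
Stable set (-1.2681, 0).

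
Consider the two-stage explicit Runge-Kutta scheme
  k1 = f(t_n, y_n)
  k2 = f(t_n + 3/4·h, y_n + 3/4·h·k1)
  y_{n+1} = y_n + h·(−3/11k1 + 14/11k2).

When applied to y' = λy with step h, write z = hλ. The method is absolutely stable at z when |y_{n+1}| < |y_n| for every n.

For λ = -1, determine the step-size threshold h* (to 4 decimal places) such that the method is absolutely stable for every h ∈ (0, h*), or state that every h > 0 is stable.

With y'=λy (z=hλ):
  k1=λy_n ⇒ h·k1=z·y_n;  k2=λ(1+3/4z)y_n ⇒ h·k2=z(1+3/4z)y_n
  y_{n+1}/y_n = 1 − 3/11z + 14/11z(1+3/4z) = 1 + z + 21/22z²
  ⇒ R(z) = 1 + z + 21/22z².

Find x<0 with |R(x)|<1.
x=-0.84: |R|=0.8335
R=1: x+21/22x²=0 ⇒ x=−22/21=-1.0476; min R=1−1/(4·21/22)=0.7381>−1
Confirm numerically:
  x=-0.923: |R|=0.89020 <1
  x=-0.633: |R|=0.74948 <1
  x=-0.582: |R|=0.74133 <1
  x=-1.459: |R|=1.57292 >1
  x=-1.308: |R|=1.32510 >1
So |R|<1 on (-1.0476, 0).

(-1.0476,0); λ=-1 ⇒ h* = (22/21)/1 = 1.0476.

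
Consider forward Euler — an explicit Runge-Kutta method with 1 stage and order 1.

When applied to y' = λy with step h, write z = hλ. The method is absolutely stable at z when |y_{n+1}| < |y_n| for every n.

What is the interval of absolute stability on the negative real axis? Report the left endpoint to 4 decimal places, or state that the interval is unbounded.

(-2.0000, 0).

Set f=λy, z=hλ:
  order 1, 1-stage ⇒ R(z)=1+z
  (e.g. R(-0.49)=0.51000, |R|=0.51000)

Boundary: |R(x)|=1, x<0.
x=-0.49: |R|=0.5100
|R(-1.99)|=0.9900 |R(-1.95)|=0.9500 |R(-1.7)|=0.7000
Bisect:
  x_lo=-2.3939 |R|=1.3939  x_hi=-0.1291 |R|=0.8709
  mid=-1.26145 |R|=0.26145 →hi
  mid=-1.82765 |R|=0.82765 →hi
  mid=-2.11075 |R|=1.11075 →lo
  mid=-1.96920 |R|=0.96920 →hi
  mid=-2.03998 |R|=1.03998 →lo
  mid=-2.00459 |R|=1.00459 →lo
  mid=-1.98690 |R|=0.98690 →hi
  mid=-1.99574 |R|=0.99574 →hi
  mid=-2.00017 |R|=1.00017 →lo
  ...
  [-2.00003,-1.99989] ⇒ x*=-2.0000
Interval (-2.0000, 0).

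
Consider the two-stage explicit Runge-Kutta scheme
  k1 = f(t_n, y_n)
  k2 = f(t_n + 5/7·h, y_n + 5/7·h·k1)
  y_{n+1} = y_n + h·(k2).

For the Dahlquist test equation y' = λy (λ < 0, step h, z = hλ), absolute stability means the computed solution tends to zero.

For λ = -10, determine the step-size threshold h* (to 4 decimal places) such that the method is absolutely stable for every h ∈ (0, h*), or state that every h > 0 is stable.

(-1.4000,0); λ=-10 ⇒ h* = (7/5)/10 = 0.1400.

On y'=λy, z=hλ:
  k1=λy_n ⇒ h·k1=z·y_n;  k2=λ(1+5/7z)y_n ⇒ h·k2=z(1+5/7z)y_n
  y_{n+1}/y_n = 1 + z(1+5/7z) = 1 + z + 5/7z²
  R(z) = 1 + z + 5/7z².

Boundary: |R(x)|=1, x<0.
x=-1.68: |R|=1.3360
R=1: x+5/7x²=0 ⇒ x=−7/5=-1.4000; min R=1−1/(4·5/7)=0.6500>−1
Confirm numerically:
  x=-1.200: |R|=0.82857 <1
  x=-1.197: |R|=0.82644 <1
  x=-1.091: |R|=0.75920 <1
  x=-0.857: |R|=0.66761 <1
  x=-1.837: |R|=1.57341 >1
  x=-1.669: |R|=1.32069 >1
Interval (-1.4000, 0).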